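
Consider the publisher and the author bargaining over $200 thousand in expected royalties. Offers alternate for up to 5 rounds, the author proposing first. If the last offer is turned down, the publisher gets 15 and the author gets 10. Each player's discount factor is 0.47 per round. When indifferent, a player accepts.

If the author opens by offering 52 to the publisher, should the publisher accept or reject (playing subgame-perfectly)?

Reject

Work out the publisher's continuation value if the offer is rejected.
Round 5 (the author proposes): the publisher gets 15 if talks fail, so the author offers 15 and keeps 185.
Round 4 (the publisher proposes): the author can get 185 next round, worth 0.47 × 185 = 86.95 now. The publisher offers 86.95 and keeps 200 − 86.95 = 113.05.
Round 3 (the author proposes): the publisher can get 113.05 next round, worth 0.47 × 113.05 = 53.1335 now. The author offers 53.1335 and keeps 200 − 53.1335 = 146.8665.
Round 2 (the publisher proposes): the author can get 146.8665 next round, worth 0.47 × 146.8665 = 69.027255 now. The publisher offers 69.027255 and keeps 200 − 69.027255 = 130.972745.
So by rejecting in round 1, the publisher gets 130.972745 next round, worth 0.47 × 130.972745 = 61.55719015 now.
Offer 52 < 61.55719015, so the publisher rejects.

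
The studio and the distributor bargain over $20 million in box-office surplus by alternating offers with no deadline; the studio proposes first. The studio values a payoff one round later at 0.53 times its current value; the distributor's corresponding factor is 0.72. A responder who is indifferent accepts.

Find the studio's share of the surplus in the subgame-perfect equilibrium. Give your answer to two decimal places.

In a stationary SPE each proposer offers the other exactly their discounted continuation value.
If the studio keeps x when proposing and the distributor keeps y when proposing, then x = 20 − 0.72y and y = 20 − 0.53x.
Solving: x = 20(1 − 0.72) / (1 − 0.53·0.72) = 5.6 / 0.6184 ≈ 9.0556.
The distributor gets 20 − 9.0556 ≈ 10.9444.

9.06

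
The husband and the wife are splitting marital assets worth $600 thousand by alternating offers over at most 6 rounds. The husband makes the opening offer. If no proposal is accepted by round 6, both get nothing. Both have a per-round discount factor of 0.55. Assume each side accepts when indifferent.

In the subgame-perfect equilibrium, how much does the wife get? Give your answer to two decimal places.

223.62

Solve by backward induction from round 6.
Round 6 (the wife proposes): rejection yields 0 for the husband; the wife offers 0 and keeps 600.
Round 5 (the husband proposes): the wife can get 600 next round, worth 0.55 × 600 = 330 now; the husband offers that and keeps 270.
Round 4 (the wife proposes): the husband can get 270 next round, worth 0.55 × 270 = 148.5 now. The wife offers 148.5 and keeps 600 − 148.5 = 451.5.
Round 3 (the husband proposes): the wife can get 451.5 next round, worth 0.55 × 451.5 = 248.325 now, so the husband offers 248.325, keeping 351.675.
Round 2 (the wife proposes): the husband can get 351.675 next round, worth 0.55 × 351.675 = 193.42125 now, so the wife offers 193.42125, keeping 406.57875.
Round 1 (the husband proposes): the wife can get 406.57875 next round, worth 0.55 × 406.57875 = 223.6183125 now; the husband offers that and keeps 376.3816875.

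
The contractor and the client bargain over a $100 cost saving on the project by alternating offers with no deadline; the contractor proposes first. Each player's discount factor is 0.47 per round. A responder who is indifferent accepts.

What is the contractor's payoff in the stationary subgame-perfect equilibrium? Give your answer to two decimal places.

68.03

In a stationary SPE each proposer offers the other exactly their discounted continuation value.
If the contractor keeps x when proposing and the client keeps y when proposing, then x = 100 − 0.47y and y = 100 − 0.47x.
Solving: x = 100(1 − 0.47) / (1 − 0.47·0.47) = 53 / 0.7791 ≈ 68.0272.
The client gets 100 − 68.0272 ≈ 31.9728.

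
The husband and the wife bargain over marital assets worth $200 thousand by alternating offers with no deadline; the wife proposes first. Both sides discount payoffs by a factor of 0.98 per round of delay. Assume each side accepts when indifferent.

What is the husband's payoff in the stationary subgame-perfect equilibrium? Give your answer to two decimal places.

In a stationary SPE each proposer offers the other exactly their discounted continuation value.
If the wife keeps x when proposing and the husband keeps y when proposing, then x = 200 − 0.98y and y = 200 − 0.98x.
Solving: x = 200(1 − 0.98) / (1 − 0.98·0.98) = 4 / 0.0396 ≈ 101.0101.
The husband gets 200 − 101.0101 ≈ 98.9899.

98.99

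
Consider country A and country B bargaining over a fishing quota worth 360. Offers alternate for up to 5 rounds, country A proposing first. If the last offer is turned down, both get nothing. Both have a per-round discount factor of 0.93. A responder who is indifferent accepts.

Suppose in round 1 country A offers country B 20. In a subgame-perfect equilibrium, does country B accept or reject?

Work out country B's continuation value if the offer is rejected.
Round 5 (country A proposes): rejection yields 0 for country B; country A offers 0 and keeps 360.
Round 4 (country B proposes): country A can get 360 next round, worth 0.93 × 360 = 334.8 now, so country B offers 334.8, keeping 25.2.
Round 3 (country A proposes): country B can get 25.2 next round, worth 0.93 × 25.2 = 23.436 now; country A offers that and keeps 336.564.
Round 2 (country B proposes): country A can get 336.564 next round, worth 0.93 × 336.564 = 313.00452 now, so country B offers 313.00452, keeping 46.99548.
So by rejecting in round 1, country B gets 46.99548 next round, worth 0.93 × 46.99548 = 43.7057964 now.
Offer 20 < 43.7057964, so country B rejects.

Reject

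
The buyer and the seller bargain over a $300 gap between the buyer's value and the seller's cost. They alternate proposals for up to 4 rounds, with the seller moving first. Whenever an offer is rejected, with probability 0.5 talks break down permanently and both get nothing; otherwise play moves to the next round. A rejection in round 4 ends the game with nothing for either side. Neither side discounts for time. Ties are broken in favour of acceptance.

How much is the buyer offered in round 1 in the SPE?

112.5

By backward induction:
Round 4 (the buyer proposes): rejection yields 0 for the seller; the buyer offers 0 and keeps 300.
Round 3 (the seller proposes): rejecting gives the buyer an expected 0.5 × 300 = 150. The seller offers 150 and keeps 300 − 150 = 150.
Round 2 (the buyer proposes): rejecting gives the seller an expected 0.5 × 150 = 75, so the buyer offers 75, keeping 225.
Round 1 (the seller proposes): rejecting gives the buyer an expected 0.5 × 225 = 112.5; the seller offers that and keeps 187.5.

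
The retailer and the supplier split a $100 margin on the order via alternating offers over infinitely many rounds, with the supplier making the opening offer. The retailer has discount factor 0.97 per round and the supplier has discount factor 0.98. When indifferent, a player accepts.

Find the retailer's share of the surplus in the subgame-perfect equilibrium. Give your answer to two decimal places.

When the supplier proposes, the retailer accepts any offer worth at least 0.97 times what the retailer would get by proposing next round; and vice versa.
This gives x = 100 − 0.97y and y = 100 − 0.98x, where x and y are each side's share when it proposes.
Hence (1 − 0.97·0.98)x = 100(1 − 0.97), i.e. 0.0494·x = 3.
x ≈ 60.7287; the retailer's share is 100 − x ≈ 39.2713.

39.27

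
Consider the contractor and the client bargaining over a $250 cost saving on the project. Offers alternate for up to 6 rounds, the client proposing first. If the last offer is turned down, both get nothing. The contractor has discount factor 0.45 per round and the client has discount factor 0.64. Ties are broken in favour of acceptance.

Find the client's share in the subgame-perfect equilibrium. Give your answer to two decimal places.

Round 6 (the contractor proposes): rejection yields 0 for the client; the contractor offers 0 and keeps 250.
Round 5 (the client proposes): the contractor can get 250 next round, worth 0.45 × 250 = 112.5 now. The client offers 112.5 and keeps 250 − 112.5 = 137.5.
Round 4 (the contractor proposes): the client can get 137.5 next round, worth 0.64 × 137.5 = 88 now, so the contractor offers 88, keeping 162.
Round 3 (the client proposes): the contractor can get 162 next round, worth 0.45 × 162 = 72.9 now; the client offers that and keeps 177.1.
Round 2 (the contractor proposes): the client can get 177.1 next round, worth 0.64 × 177.1 = 113.344 now, so the contractor offers 113.344, keeping 136.656.
Round 1 (the client proposes): the contractor can get 136.656 next round, worth 0.45 × 136.656 = 61.4952 now; the client offers that and keeps 188.5048.

188.50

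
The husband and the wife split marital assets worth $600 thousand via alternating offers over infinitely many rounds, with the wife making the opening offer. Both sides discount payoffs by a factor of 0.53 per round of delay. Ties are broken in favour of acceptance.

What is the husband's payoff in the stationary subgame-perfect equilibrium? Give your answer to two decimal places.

207.84

In a stationary SPE each proposer offers the other exactly their discounted continuation value.
If the wife keeps x when proposing and the husband keeps y when proposing, then x = 600 − 0.53y and y = 600 − 0.53x.
Solving: x = 600(1 − 0.53) / (1 − 0.53·0.53) = 282 / 0.7191 ≈ 392.1569.
The husband gets 600 − 392.1569 ≈ 207.8431.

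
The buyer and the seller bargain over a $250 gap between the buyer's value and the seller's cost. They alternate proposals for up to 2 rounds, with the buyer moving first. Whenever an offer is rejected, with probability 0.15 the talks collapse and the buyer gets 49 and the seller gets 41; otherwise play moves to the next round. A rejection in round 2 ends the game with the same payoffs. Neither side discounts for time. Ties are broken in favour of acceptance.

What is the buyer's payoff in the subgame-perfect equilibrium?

Round 2 (the seller proposes): the buyer gets 49 if talks fail, so the seller offers 49 and keeps 201.
Round 1 (the buyer proposes): rejecting gives the seller an expected 0.85 × 201 + 0.15 × 41 = 177. The buyer offers 177 and keeps 250 − 177 = 73.

73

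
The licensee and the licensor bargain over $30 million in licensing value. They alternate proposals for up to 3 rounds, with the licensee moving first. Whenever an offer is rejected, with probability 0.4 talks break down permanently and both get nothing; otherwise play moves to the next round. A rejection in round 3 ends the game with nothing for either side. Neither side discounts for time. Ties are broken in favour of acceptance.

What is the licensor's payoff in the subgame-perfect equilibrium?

Round 3 (the licensee proposes): the licensor will accept anything ≥ 0, so the licensee offers 0 and keeps 30.
Round 2 (the licensor proposes): rejecting gives the licensee an expected 0.6 × 30 = 18; the licensor offers that and keeps 12.
Round 1 (the licensee proposes): rejecting gives the licensor an expected 0.6 × 12 = 7.2; the licensee offers that and keeps 22.8.

7.2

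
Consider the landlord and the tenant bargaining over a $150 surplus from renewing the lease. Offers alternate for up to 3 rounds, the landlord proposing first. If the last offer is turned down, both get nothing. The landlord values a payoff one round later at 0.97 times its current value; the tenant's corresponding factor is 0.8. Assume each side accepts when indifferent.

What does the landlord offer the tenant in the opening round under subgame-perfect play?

3.6

Round 3 (the landlord proposes): rejection yields 0 for the tenant; the landlord offers 0 and keeps 150.
Round 2 (the tenant proposes): the landlord can get 150 next round, worth 0.97 × 150 = 145.5 now. The tenant offers 145.5 and keeps 150 − 145.5 = 4.5.
Round 1 (the landlord proposes): the tenant can get 4.5 next round, worth 0.8 × 4.5 = 3.6 now, so the landlord offers 3.6, keeping 146.4.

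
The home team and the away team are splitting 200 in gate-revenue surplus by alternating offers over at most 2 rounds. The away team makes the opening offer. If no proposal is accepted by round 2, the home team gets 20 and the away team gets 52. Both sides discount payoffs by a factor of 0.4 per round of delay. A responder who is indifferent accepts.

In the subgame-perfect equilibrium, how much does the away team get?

140.8

Round 2 (the home team proposes): the away team gets 52 if talks fail, so the home team offers 52 and keeps 148.
Round 1 (the away team proposes): the home team can get 148 next round, worth 0.4 × 148 = 59.2 now. The away team offers 59.2 and keeps 200 − 59.2 = 140.8.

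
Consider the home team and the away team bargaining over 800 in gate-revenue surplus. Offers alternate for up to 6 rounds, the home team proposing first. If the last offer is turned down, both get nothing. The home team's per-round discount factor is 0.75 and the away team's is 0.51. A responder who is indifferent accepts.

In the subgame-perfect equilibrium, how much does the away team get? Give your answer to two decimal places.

200.71

Round 6 (the away team proposes): rejection yields 0 for the home team; the away team offers 0 and keeps 800.
Round 5 (the home team proposes): the away team can get 800 next round, worth 0.51 × 800 = 408 now, so the home team offers 408, keeping 392.
Round 4 (the away team proposes): the home team can get 392 next round, worth 0.75 × 392 = 294 now, so the away team offers 294, keeping 506.
Round 3 (the home team proposes): the away team can get 506 next round, worth 0.51 × 506 = 258.06 now, so the home team offers 258.06, keeping 541.94.
Round 2 (the away team proposes): the home team can get 541.94 next round, worth 0.75 × 541.94 = 406.455 now; the away team offers that and keeps 393.545.
Round 1 (the home team proposes): the away team can get 393.545 next round, worth 0.51 × 393.545 = 200.70795 now. The home team offers 200.70795 and keeps 800 − 200.70795 = 599.29205.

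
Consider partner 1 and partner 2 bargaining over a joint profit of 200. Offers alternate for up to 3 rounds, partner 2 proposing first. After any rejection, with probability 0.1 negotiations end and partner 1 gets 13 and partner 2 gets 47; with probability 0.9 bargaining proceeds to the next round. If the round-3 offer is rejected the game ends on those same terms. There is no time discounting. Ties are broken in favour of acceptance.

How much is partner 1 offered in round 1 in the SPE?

Round 3 (partner 2 proposes): partner 1 gets 13 if talks fail, so partner 2 offers 13 and keeps 187.
Round 2 (partner 1 proposes): rejecting gives partner 2 an expected 0.9 × 187 + 0.1 × 47 = 173; partner 1 offers that and keeps 27.
Round 1 (partner 2 proposes): rejecting gives partner 1 an expected 0.9 × 27 + 0.1 × 13 = 25.6. Partner 2 offers 25.6 and keeps 200 − 25.6 = 174.4.

25.6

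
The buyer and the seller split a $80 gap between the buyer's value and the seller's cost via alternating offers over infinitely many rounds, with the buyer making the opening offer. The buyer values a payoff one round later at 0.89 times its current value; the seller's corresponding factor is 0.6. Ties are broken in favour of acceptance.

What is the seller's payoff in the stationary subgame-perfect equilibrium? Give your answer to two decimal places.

11.33

In a stationary SPE each proposer offers the other exactly their discounted continuation value.
If the buyer keeps x when proposing and the seller keeps y when proposing, then x = 80 − 0.6y and y = 80 − 0.89x.
Solving: x = 80(1 − 0.6) / (1 − 0.89·0.6) = 32 / 0.466 ≈ 68.6695.
The seller gets 80 − 68.6695 ≈ 11.3305.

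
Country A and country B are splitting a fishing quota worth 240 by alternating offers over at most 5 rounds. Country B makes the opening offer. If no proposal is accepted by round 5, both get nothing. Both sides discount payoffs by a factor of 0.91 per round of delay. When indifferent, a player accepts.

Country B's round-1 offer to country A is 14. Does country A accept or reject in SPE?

Reject

Round 5 (country B proposes): country A will accept anything ≥ 0, so country B offers 0 and keeps 240.
Round 4 (country A proposes): country B can get 240 next round, worth 0.91 × 240 = 218.4 now; country A offers that and keeps 21.6.
Round 3 (country B proposes): country A can get 21.6 next round, worth 0.91 × 21.6 = 19.656 now. Country B offers 19.656 and keeps 240 − 19.656 = 220.344.
Round 2 (country A proposes): country B can get 220.344 next round, worth 0.91 × 220.344 = 200.51304 now; country A offers that and keeps 39.48696.
So by rejecting in round 1, country A gets 39.48696 next round, worth 0.91 × 39.48696 = 35.9331336 now.
Offer 14 < 35.9331336, so country A rejects.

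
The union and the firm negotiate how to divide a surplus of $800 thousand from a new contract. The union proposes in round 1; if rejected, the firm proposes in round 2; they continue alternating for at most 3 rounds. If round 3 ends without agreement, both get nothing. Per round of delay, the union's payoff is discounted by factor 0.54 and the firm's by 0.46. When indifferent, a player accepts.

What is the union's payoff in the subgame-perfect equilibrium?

630.72

Round 3 (the union proposes): the firm will accept anything ≥ 0, so the union offers 0 and keeps 800.
Round 2 (the firm proposes): the union can get 800 next round, worth 0.54 × 800 = 432 now. The firm offers 432 and keeps 800 − 432 = 368.
Round 1 (the union proposes): the firm can get 368 next round, worth 0.46 × 368 = 169.28 now. The union offers 169.28 and keeps 800 − 169.28 = 630.72.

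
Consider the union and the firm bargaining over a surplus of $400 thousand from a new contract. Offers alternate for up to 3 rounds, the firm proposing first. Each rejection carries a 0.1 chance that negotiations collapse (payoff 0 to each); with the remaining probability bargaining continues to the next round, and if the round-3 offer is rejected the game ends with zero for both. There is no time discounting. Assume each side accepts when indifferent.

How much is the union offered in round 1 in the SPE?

36

By backward induction:
Round 3 (the firm proposes): rejection yields 0 for the union; the firm offers 0 and keeps 400.
Round 2 (the union proposes): rejecting gives the firm an expected 0.9 × 400 = 360. The union offers 360 and keeps 400 − 360 = 40.
Round 1 (the firm proposes): rejecting gives the union an expected 0.9 × 40 = 36. The firm offers 36 and keeps 400 − 36 = 364.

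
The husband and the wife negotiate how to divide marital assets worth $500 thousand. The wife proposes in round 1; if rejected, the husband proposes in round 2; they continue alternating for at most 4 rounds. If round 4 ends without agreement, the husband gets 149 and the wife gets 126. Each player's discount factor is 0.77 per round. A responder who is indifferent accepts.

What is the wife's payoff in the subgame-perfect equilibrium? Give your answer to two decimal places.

240.71

Work backward from the last round.
Round 4 (the husband proposes): the wife gets 126 if talks fail, so the husband offers 126 and keeps 374.
Round 3 (the wife proposes): the husband can get 374 next round, worth 0.77 × 374 = 287.98 now; the wife offers that and keeps 212.02.
Round 2 (the husband proposes): the wife can get 212.02 next round, worth 0.77 × 212.02 = 163.2554 now. The husband offers 163.2554 and keeps 500 − 163.2554 = 336.7446.
Round 1 (the wife proposes): the husband can get 336.7446 next round, worth 0.77 × 336.7446 = 259.293342 now, so the wife offers 259.293342, keeping 240.706658.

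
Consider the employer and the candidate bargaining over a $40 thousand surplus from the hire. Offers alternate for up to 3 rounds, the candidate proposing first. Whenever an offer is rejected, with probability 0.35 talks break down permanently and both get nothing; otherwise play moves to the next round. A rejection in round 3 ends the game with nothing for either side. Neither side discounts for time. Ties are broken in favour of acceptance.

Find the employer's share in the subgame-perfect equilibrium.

9.1

Round 3 (the candidate proposes): rejection yields 0 for the employer; the candidate offers 0 and keeps 40.
Round 2 (the employer proposes): rejecting gives the candidate an expected 0.65 × 40 = 26, so the employer offers 26, keeping 14.
Round 1 (the candidate proposes): rejecting gives the employer an expected 0.65 × 14 = 9.1. The candidate offers 9.1 and keeps 40 − 9.1 = 30.9.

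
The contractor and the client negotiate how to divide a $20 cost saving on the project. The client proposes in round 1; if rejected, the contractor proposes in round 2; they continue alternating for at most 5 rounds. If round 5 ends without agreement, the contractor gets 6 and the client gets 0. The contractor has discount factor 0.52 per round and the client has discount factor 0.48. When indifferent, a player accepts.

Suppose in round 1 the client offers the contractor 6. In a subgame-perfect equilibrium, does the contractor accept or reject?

Reject

Work out the contractor's continuation value if the offer is rejected.
Round 5 (the client proposes): the contractor gets 6 if talks fail, so the client offers 6 and keeps 14.
Round 4 (the contractor proposes): the client can get 14 next round, worth 0.48 × 14 = 6.72 now, so the contractor offers 6.72, keeping 13.28.
Round 3 (the client proposes): the contractor can get 13.28 next round, worth 0.52 × 13.28 = 6.9056 now, so the client offers 6.9056, keeping 13.0944.
Round 2 (the contractor proposes): the client can get 13.0944 next round, worth 0.48 × 13.0944 = 6.285312 now, so the contractor offers 6.285312, keeping 13.714688.
So by rejecting in round 1, the contractor gets 13.714688 next round, worth 0.52 × 13.714688 = 7.13163776 now.
Offer 6 < 7.13163776, so the contractor rejects.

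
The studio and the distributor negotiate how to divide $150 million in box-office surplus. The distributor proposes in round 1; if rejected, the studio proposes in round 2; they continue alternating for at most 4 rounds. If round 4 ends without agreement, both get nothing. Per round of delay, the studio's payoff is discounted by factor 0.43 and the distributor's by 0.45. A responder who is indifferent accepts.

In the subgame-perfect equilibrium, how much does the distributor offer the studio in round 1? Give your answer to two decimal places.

47.96

Round 4 (the studio proposes): the distributor will accept anything ≥ 0, so the studio offers 0 and keeps 150.
Round 3 (the distributor proposes): the studio can get 150 next round, worth 0.43 × 150 = 64.5 now; the distributor offers that and keeps 85.5.
Round 2 (the studio proposes): the distributor can get 85.5 next round, worth 0.45 × 85.5 = 38.475 now; the studio offers that and keeps 111.525.
Round 1 (the distributor proposes): the studio can get 111.525 next round, worth 0.43 × 111.525 = 47.95575 now. The distributor offers 47.95575 and keeps 150 − 47.95575 = 102.04425.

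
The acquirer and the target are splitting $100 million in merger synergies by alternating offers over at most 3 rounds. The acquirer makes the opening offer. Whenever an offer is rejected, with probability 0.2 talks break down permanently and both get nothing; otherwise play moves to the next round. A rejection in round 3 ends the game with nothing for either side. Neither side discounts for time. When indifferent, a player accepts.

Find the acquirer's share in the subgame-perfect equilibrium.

Round 3 (the acquirer proposes): the target will accept anything ≥ 0, so the acquirer offers 0 and keeps 100.
Round 2 (the target proposes): rejecting gives the acquirer an expected 0.8 × 100 = 80. The target offers 80 and keeps 100 − 80 = 20.
Round 1 (the acquirer proposes): rejecting gives the target an expected 0.8 × 20 = 16. The acquirer offers 16 and keeps 100 − 16 = 84.

84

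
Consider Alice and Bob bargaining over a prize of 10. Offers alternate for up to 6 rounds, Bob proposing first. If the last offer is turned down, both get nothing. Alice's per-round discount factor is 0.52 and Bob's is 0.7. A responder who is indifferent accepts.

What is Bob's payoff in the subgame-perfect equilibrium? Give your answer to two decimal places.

Work backward from the last round.
Round 6 (Alice proposes): rejection yields 0 for Bob; Alice offers 0 and keeps 10.
Round 5 (Bob proposes): Alice can get 10 next round, worth 0.52 × 10 = 5.2 now; Bob offers that and keeps 4.8.
Round 4 (Alice proposes): Bob can get 4.8 next round, worth 0.7 × 4.8 = 3.36 now; Alice offers that and keeps 6.64.
Round 3 (Bob proposes): Alice can get 6.64 next round, worth 0.52 × 6.64 = 3.4528 now, so Bob offers 3.4528, keeping 6.5472.
Round 2 (Alice proposes): Bob can get 6.5472 next round, worth 0.7 × 6.5472 = 4.58304 now. Alice offers 4.58304 and keeps 10 − 4.58304 = 5.41696.
Round 1 (Bob proposes): Alice can get 5.41696 next round, worth 0.52 × 5.41696 = 2.8168192 now, so Bob offers 2.8168192, keeping 7.1831808.

7.18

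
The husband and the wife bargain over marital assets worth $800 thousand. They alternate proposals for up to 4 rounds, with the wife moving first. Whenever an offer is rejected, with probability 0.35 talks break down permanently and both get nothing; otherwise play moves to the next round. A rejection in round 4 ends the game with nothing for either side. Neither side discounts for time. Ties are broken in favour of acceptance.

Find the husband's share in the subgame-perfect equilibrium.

401.7

Round 4 (the husband proposes): rejection yields 0 for the wife; the husband offers 0 and keeps 800.
Round 3 (the wife proposes): rejecting gives the husband an expected 0.65 × 800 = 520. The wife offers 520 and keeps 800 − 520 = 280.
Round 2 (the husband proposes): rejecting gives the wife an expected 0.65 × 280 = 182, so the husband offers 182, keeping 618.
Round 1 (the wife proposes): rejecting gives the husband an expected 0.65 × 618 = 401.7; the wife offers that and keeps 398.3.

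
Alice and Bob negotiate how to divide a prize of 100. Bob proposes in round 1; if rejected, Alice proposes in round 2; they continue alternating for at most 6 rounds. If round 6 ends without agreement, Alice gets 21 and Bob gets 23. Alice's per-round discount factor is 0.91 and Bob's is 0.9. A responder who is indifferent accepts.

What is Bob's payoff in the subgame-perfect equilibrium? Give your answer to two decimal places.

36.45

Solve by backward induction from round 6.
Round 6 (Alice proposes): Bob gets 23 if talks fail, so Alice offers 23 and keeps 77.
Round 5 (Bob proposes): Alice can get 77 next round, worth 0.91 × 77 = 70.07 now, so Bob offers 70.07, keeping 29.93.
Round 4 (Alice proposes): Bob can get 29.93 next round, worth 0.9 × 29.93 = 26.937 now. Alice offers 26.937 and keeps 100 − 26.937 = 73.063.
Round 3 (Bob proposes): Alice can get 73.063 next round, worth 0.91 × 73.063 = 66.48733 now; Bob offers that and keeps 33.51267.
Round 2 (Alice proposes): Bob can get 33.51267 next round, worth 0.9 × 33.51267 = 30.161403 now, so Alice offers 30.161403, keeping 69.838597.
Round 1 (Bob proposes): Alice can get 69.838597 next round, worth 0.91 × 69.838597 = 63.55312327 now, so Bob offers 63.55312327, keeping 36.44687673.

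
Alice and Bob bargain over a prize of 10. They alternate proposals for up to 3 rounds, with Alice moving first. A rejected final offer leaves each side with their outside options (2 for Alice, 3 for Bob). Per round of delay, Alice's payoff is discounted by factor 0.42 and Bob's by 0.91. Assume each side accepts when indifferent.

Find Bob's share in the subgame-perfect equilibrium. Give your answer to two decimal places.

6.42

Round 3 (Alice proposes): Bob gets 3 if talks fail, so Alice offers 3 and keeps 7.
Round 2 (Bob proposes): Alice can get 7 next round, worth 0.42 × 7 = 2.94 now, so Bob offers 2.94, keeping 7.06.
Round 1 (Alice proposes): Bob can get 7.06 next round, worth 0.91 × 7.06 = 6.4246 now, so Alice offers 6.4246, keeping 3.5754.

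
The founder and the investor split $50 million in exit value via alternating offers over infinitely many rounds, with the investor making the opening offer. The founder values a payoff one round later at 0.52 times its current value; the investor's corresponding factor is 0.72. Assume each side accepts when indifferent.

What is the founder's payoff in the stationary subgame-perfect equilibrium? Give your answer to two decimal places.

In a stationary SPE each proposer offers the other exactly their discounted continuation value.
If the investor keeps x when proposing and the founder keeps y when proposing, then x = 50 − 0.52y and y = 50 − 0.72x.
Solving: x = 50(1 − 0.52) / (1 − 0.72·0.52) = 24 / 0.6256 ≈ 38.3632.
The founder gets 50 − 38.3632 ≈ 11.6368.

11.64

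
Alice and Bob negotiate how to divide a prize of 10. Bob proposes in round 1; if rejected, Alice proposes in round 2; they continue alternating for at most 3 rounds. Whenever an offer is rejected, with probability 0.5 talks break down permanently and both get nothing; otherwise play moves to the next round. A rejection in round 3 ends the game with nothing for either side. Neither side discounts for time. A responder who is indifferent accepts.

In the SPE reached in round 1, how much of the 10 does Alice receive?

By backward induction:
Round 3 (Bob proposes): rejection yields 0 for Alice; Bob offers 0 and keeps 10.
Round 2 (Alice proposes): rejecting gives Bob an expected 0.5 × 10 = 5, so Alice offers 5, keeping 5.
Round 1 (Bob proposes): rejecting gives Alice an expected 0.5 × 5 = 2.5. Bob offers 2.5 and keeps 10 − 2.5 = 7.5.

2.5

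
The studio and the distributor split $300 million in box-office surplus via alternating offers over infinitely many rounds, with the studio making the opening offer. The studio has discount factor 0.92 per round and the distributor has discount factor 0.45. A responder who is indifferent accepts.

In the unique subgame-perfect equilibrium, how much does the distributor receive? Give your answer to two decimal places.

18.43

In a stationary SPE each proposer offers the other exactly their discounted continuation value.
If the studio keeps x when proposing and the distributor keeps y when proposing, then x = 300 − 0.45y and y = 300 − 0.92x.
Solving: x = 300(1 − 0.45) / (1 − 0.92·0.45) = 165 / 0.586 ≈ 281.5700.
The distributor gets 300 − 281.5700 ≈ 18.4300.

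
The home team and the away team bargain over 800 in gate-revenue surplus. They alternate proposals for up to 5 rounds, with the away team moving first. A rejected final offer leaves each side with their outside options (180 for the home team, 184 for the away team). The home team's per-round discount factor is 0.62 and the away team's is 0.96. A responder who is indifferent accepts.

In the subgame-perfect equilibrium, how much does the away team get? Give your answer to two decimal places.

By backward induction:
Round 5 (the away team proposes): the home team gets 180 if talks fail, so the away team offers 180 and keeps 620.
Round 4 (the home team proposes): the away team can get 620 next round, worth 0.96 × 620 = 595.2 now; the home team offers that and keeps 204.8.
Round 3 (the away team proposes): the home team can get 204.8 next round, worth 0.62 × 204.8 = 126.976 now, so the away team offers 126.976, keeping 673.024.
Round 2 (the home team proposes): the away team can get 673.024 next round, worth 0.96 × 673.024 = 646.10304 now, so the home team offers 646.10304, keeping 153.89696.
Round 1 (the away team proposes): the home team can get 153.89696 next round, worth 0.62 × 153.89696 = 95.4161152 now, so the away team offers 95.4161152, keeping 704.5838848.

704.58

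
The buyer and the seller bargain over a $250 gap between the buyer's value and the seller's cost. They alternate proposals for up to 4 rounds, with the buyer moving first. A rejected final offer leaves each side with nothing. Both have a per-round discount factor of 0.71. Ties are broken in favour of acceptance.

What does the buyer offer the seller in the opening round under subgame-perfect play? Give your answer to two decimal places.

Work backward from the last round.
Round 4 (the seller proposes): rejection yields 0 for the buyer; the seller offers 0 and keeps 250.
Round 3 (the buyer proposes): the seller can get 250 next round, worth 0.71 × 250 = 177.5 now; the buyer offers that and keeps 72.5.
Round 2 (the seller proposes): the buyer can get 72.5 next round, worth 0.71 × 72.5 = 51.475 now; the seller offers that and keeps 198.525.
Round 1 (the buyer proposes): the seller can get 198.525 next round, worth 0.71 × 198.525 = 140.95275 now, so the buyer offers 140.95275, keeping 109.04725.

140.95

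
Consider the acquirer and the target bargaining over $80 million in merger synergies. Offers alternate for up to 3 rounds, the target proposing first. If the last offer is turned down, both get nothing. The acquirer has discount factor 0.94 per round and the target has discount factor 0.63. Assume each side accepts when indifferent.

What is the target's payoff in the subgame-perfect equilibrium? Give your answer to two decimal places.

52.18

Round 3 (the target proposes): rejection yields 0 for the acquirer; the target offers 0 and keeps 80.
Round 2 (the acquirer proposes): the target can get 80 next round, worth 0.63 × 80 = 50.4 now; the acquirer offers that and keeps 29.6.
Round 1 (the target proposes): the acquirer can get 29.6 next round, worth 0.94 × 29.6 = 27.824 now, so the target offers 27.824, keeping 52.176.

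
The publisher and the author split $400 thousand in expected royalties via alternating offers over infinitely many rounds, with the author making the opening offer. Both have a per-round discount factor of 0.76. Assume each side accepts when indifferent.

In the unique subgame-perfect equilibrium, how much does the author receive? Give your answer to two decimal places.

When the author proposes, the publisher accepts any offer worth at least 0.76 times what the publisher would get by proposing next round; and vice versa.
This gives x = 400 − 0.76y and y = 400 − 0.76x, where x and y are each side's share when it proposes.
Hence (1 − 0.76·0.76)x = 400(1 − 0.76), i.e. 0.4224·x = 96.
x ≈ 227.2727; the publisher's share is 400 − x ≈ 172.7273.

227.27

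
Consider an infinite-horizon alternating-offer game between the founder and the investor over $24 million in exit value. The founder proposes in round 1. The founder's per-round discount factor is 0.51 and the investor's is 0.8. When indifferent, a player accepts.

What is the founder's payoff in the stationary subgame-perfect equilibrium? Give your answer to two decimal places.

In a stationary SPE each proposer offers the other exactly their discounted continuation value.
If the founder keeps x when proposing and the investor keeps y when proposing, then x = 24 − 0.8y and y = 24 − 0.51x.
Solving: x = 24(1 − 0.8) / (1 − 0.51·0.8) = 4.8 / 0.592 ≈ 8.1081.
The investor gets 24 − 8.1081 ≈ 15.8919.

8.11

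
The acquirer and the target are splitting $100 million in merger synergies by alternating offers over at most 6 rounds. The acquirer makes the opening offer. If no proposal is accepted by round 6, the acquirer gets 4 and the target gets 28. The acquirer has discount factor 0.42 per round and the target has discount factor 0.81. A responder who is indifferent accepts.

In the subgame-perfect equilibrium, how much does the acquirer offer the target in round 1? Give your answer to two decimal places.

Round 6 (the target proposes): the acquirer gets 4 if talks fail, so the target offers 4 and keeps 96.
Round 5 (the acquirer proposes): the target can get 96 next round, worth 0.81 × 96 = 77.76 now. The acquirer offers 77.76 and keeps 100 − 77.76 = 22.24.
Round 4 (the target proposes): the acquirer can get 22.24 next round, worth 0.42 × 22.24 = 9.3408 now, so the target offers 9.3408, keeping 90.6592.
Round 3 (the acquirer proposes): the target can get 90.6592 next round, worth 0.81 × 90.6592 = 73.433952 now; the acquirer offers that and keeps 26.566048.
Round 2 (the target proposes): the acquirer can get 26.566048 next round, worth 0.42 × 26.566048 = 11.15774016 now. The target offers 11.15774016 and keeps 100 − 11.15774016 = 88.84225984.
Round 1 (the acquirer proposes): the target can get 88.84225984 next round, worth 0.81 × 88.84225984 = 71.9622304704 now, so the acquirer offers 71.9622304704, keeping 28.0377695296.

71.96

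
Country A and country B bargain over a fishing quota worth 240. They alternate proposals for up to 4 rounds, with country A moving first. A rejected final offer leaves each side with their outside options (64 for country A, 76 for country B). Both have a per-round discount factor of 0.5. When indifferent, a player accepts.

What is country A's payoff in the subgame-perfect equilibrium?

Round 4 (country B proposes): country A gets 64 if talks fail, so country B offers 64 and keeps 176.
Round 3 (country A proposes): country B can get 176 next round, worth 0.5 × 176 = 88 now; country A offers that and keeps 152.
Round 2 (country B proposes): country A can get 152 next round, worth 0.5 × 152 = 76 now; country B offers that and keeps 164.
Round 1 (country A proposes): country B can get 164 next round, worth 0.5 × 164 = 82 now, so country A offers 82, keeping 158.

158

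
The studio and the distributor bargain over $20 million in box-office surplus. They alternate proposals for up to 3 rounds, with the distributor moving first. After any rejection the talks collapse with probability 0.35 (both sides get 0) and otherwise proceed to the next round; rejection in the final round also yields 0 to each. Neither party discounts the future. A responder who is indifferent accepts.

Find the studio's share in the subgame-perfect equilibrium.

4.55

By backward induction:
Round 3 (the distributor proposes): rejection yields 0 for the studio; the distributor offers 0 and keeps 20.
Round 2 (the studio proposes): rejecting gives the distributor an expected 0.65 × 20 = 13, so the studio offers 13, keeping 7.
Round 1 (the distributor proposes): rejecting gives the studio an expected 0.65 × 7 = 4.55. The distributor offers 4.55 and keeps 20 − 4.55 = 15.45.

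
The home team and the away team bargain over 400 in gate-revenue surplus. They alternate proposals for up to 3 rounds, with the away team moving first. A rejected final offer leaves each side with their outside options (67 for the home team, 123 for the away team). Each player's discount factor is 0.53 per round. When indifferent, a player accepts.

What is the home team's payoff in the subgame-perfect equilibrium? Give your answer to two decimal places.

118.46

Round 3 (the away team proposes): the home team gets 67 if talks fail, so the away team offers 67 and keeps 333.
Round 2 (the home team proposes): the away team can get 333 next round, worth 0.53 × 333 = 176.49 now; the home team offers that and keeps 223.51.
Round 1 (the away team proposes): the home team can get 223.51 next round, worth 0.53 × 223.51 = 118.4603 now. The away team offers 118.4603 and keeps 400 − 118.4603 = 281.5397.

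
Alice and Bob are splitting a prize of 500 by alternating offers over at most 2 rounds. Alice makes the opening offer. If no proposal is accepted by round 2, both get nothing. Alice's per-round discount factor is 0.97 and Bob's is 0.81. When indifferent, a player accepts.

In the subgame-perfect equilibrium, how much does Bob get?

405

Round 2 (Bob proposes): rejection yields 0 for Alice; Bob offers 0 and keeps 500.
Round 1 (Alice proposes): Bob can get 500 next round, worth 0.81 × 500 = 405 now; Alice offers that and keeps 95.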